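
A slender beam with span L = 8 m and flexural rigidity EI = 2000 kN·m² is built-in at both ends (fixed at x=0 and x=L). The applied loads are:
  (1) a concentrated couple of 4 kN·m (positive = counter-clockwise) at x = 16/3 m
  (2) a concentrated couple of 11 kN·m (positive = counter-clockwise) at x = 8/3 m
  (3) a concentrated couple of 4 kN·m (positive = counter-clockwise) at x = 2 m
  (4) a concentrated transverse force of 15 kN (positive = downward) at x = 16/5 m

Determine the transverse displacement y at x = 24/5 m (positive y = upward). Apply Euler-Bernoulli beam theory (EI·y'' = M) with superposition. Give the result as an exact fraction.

Load 1 — applied couple M₀=4 kN·m at a=16/3 m (b=L-a=8/3):
  y_1 = (R_Ax³/6 - M_Ax²/2)/EI  [x≤a] with R_A=2/3, M_A=4/3 = ((2/3)·(24/5)³/6 - (4/3)·(24/5)²/2)/2000 = -24/15625 m
Load 2 — applied couple M₀=11 kN·m at a=8/3 m (b=L-a=16/3):
  y_2 = (R_Ax³/6 - M_Ax²/2 - M₀(x-a)²/2)/EI  [x>a] with R_A=11/6, M_A=0 = ((11/6)·(24/5)³/6 - 0·(24/5)²/2 - 11·((24/5)-(8/3))²/2)/2000 = 616/140625 m
Load 3 — applied couple M₀=4 kN·m at a=2 m (b=L-a=6):
  y_3 = (R_Ax³/6 - M_Ax²/2 - M₀(x-a)²/2)/EI  [x>a] with R_A=9/16, M_A=-3/4 = ((9/16)·(24/5)³/6 - (-3/4)·(24/5)²/2 - 4·((24/5)-2)²/2)/2000 = 26/15625 m
Load 4 — point force P=15 kN at a=16/5 m (b=L-a=24/5):
  y_4 = -Pa²(L-x)²(3bL-(3b+a)(L-x))/(6L³EI)  [x>a] = -15·(16/5)²·(8-(24/5))²·(3·(24/5)·8-(3·(24/5)+(16/5))·(8-(24/5)))/(6·8³·2000) = -5888/390625 m
Superposition: y = Σ y_i = -37142/3515625 m ≈ -0.010565 m

y(24/5) = -37142/3515625 m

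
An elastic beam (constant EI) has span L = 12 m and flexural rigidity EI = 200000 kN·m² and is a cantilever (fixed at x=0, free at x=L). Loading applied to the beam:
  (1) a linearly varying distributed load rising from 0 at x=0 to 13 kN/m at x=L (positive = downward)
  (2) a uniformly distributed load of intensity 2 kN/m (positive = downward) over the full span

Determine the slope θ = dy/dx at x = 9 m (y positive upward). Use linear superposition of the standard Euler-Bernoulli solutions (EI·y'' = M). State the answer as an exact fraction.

Load 1 — triangular load w₀=13 kN/m (0→w₀ over full span):
  θ_1 = (w₀Lx²/4-w₀L²x/3-w₀x⁴/(24L))/EI = (13·12·9²/4-13·12²·9/3-13·9⁴/(24·12))/200000 = -88101/6400000 rad
Load 2 — uniform load w=2 kN/m over full span:
  θ_2 = -wx(x²-3Lx+3L²)/(6EI) = -2·9·(9²-3·12·9+3·12²)/(6·200000) = -567/200000 rad
Superposition: θ = Σ θ_i = -21249/1280000 rad ≈ -0.016601 rad

θ(9) = -21249/1280000 rad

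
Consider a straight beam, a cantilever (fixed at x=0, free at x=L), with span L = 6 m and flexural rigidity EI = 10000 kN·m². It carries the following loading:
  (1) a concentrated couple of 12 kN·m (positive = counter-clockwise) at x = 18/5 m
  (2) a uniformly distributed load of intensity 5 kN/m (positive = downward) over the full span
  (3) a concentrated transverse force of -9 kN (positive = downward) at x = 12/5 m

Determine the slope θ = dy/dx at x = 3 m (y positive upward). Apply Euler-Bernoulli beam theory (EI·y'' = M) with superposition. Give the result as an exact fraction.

Load 1 — applied couple M₀=12 kN·m at a=18/5 m (b=L-a=12/5):
  θ_1 = M₀x/EI  [x≤a] = 12·3/10000 = 9/2500 rad
Load 2 — uniform load w=5 kN/m over full span:
  θ_2 = -wx(x²-3Lx+3L²)/(6EI) = -5·3·(3²-3·6·3+3·6²)/(6·10000) = -63/4000 rad
Load 3 — point force P=-9 kN at a=12/5 m (b=L-a=18/5):
  θ_3 = -Pa²/(2EI)  [x>a] = -(-9)·(12/5)²/(2·10000) = 81/31250 rad
Superposition: θ = Σ θ_i = -4779/500000 rad ≈ -0.009558 rad

θ(3) = -4779/500000 rad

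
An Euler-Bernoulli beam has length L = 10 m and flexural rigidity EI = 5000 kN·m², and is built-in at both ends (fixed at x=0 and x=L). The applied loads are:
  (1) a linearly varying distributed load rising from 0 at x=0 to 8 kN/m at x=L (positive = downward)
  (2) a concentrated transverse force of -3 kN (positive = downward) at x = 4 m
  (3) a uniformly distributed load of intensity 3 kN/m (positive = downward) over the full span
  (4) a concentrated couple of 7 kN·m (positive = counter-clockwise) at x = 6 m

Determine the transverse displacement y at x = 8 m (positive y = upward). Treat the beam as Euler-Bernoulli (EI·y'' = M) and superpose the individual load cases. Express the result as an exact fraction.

y(8) = -14081/937500 m

Load 1 — triangular load w₀=8 kN/m (0→w₀ over full span):
  y_1 = -w₀x²(L-x)²(x+2L)/(120LEI) = -8·8²·(10-8)²·(8+2·10)/(120·10·5000) = -448/46875 m
Load 2 — point force P=-3 kN at a=4 m (b=L-a=6):
  y_2 = -Pa²(L-x)²(3bL-(3b+a)(L-x))/(6L³EI)  [x>a] = -(-3)·4²·(10-8)²·(3·6·10-(3·6+4)·(10-8))/(6·10³·5000) = 68/78125 m
Load 3 — uniform load w=3 kN/m over full span:
  y_3 = -wx²(L-x)²/(24EI) = -3·8²·(10-8)²/(24·5000) = -4/625 m
Load 4 — applied couple M₀=7 kN·m at a=6 m (b=L-a=4):
  y_4 = (R_Ax³/6 - M_Ax²/2 - M₀(x-a)²/2)/EI  [x>a] with R_A=126/125, M_A=56/25 = ((126/125)·8³/6 - (56/25)·8²/2 - 7·(8-6)²/2)/5000 = 21/312500 m
Superposition: y = Σ y_i = -14081/937500 m ≈ -0.015020 m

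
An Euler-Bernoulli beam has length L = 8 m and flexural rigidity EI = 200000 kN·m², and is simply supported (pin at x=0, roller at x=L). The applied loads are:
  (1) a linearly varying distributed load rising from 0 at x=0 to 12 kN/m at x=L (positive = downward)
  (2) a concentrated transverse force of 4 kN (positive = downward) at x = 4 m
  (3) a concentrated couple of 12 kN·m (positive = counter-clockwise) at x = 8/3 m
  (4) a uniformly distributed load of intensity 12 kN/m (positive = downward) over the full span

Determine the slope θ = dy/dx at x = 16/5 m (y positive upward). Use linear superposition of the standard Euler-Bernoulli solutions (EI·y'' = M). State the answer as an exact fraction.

Load 1 — triangular load w₀=12 kN/m (0→w₀ over full span):
  θ_1 = -w₀(7L⁴-30L²x²+15x⁴)/(360LEI) = -12·(7·8⁴-30·8²·(16/5)²+15·(16/5)⁴)/(360·8·200000) = -1292/5859375 rad
Load 2 — point force P=4 kN at a=4 m (b=L-a=4):
  θ_2 = -Pb(L²-b²-3x²)/(6LEI)  [x≤a] = -4·4·(8²-4²-3·(16/5)²)/(6·8·200000) = -9/312500 rad
Load 3 — applied couple M₀=12 kN·m at a=8/3 m (b=L-a=16/3):
  θ_3 = (M₀x²/(2L)-M₀(x-a)+C₁)/EI  [x>a] with C₁=M₀(3b²-L²)/(6L)=16/3 = (12·(16/5)²/(2·8)-12·((16/5)-(8/3))+(16/3))/200000 = 31/937500 rad
Load 4 — uniform load w=12 kN/m over full span:
  θ_4 = -w(L³-6Lx²+4x³)/(24EI) = -12·(8³-6·8·(16/5)²+4·(16/5)³)/(24·200000) = -148/390625 rad
Superposition: θ = Σ θ_i = -3487/5859375 rad ≈ -0.000595 rad

θ(16/5) = -3487/5859375 rad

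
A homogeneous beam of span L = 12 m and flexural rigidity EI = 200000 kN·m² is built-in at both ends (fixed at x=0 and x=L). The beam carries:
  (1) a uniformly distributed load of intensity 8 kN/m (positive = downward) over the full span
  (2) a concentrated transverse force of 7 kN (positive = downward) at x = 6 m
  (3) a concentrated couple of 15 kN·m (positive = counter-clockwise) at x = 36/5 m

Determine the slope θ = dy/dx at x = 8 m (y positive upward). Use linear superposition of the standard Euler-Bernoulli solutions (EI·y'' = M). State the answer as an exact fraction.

θ(8) = 799/1500000 rad

Load 1 — uniform load w=8 kN/m over full span:
  θ_1 = -wx(L-x)(L-2x)/(12EI) = -8·8·(12-8)·(12-2·8)/(12·200000) = 4/9375 rad
Load 2 — point force P=7 kN at a=6 m (b=L-a=6):
  θ_2 = Pa²(L-x)(2bL-(3b+a)(L-x))/(2L³EI)  [x>a] = 7·6²·(12-8)·(2·6·12-(3·6+6)·(12-8))/(2·12³·200000) = 7/100000 rad
Load 3 — applied couple M₀=15 kN·m at a=36/5 m (b=L-a=24/5):
  θ_3 = (R_Ax²/2 - M_Ax - M₀(x-a))/EI  [x>a] with R_A=9/5, M_A=24/5 = ((9/5)·8²/2 - (24/5)·8 - 15·(8-(36/5)))/200000 = 9/250000 rad
Superposition: θ = Σ θ_i = 799/1500000 rad ≈ 0.000533 rad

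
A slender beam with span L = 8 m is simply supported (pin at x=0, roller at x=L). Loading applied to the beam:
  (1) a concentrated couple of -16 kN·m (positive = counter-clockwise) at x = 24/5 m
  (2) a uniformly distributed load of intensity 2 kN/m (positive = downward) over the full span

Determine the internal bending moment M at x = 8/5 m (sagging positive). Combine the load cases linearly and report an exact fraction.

M(8/5) = 176/25 kN·m

Load 1 — applied couple M₀=-16 kN·m at a=24/5 m (b=L-a=16/5):
  M_1 = M₀x/L  [x≤a] = (-16)·(8/5)/8 = -16/5 kN·m
Load 2 — uniform load w=2 kN/m over full span:
  M_2 = wx(L-x)/2 = 2·(8/5)·(8-(8/5))/2 = 256/25 kN·m
Superposition: M = Σ M_i = 176/25 kN·m ≈ 7.040000 kN·m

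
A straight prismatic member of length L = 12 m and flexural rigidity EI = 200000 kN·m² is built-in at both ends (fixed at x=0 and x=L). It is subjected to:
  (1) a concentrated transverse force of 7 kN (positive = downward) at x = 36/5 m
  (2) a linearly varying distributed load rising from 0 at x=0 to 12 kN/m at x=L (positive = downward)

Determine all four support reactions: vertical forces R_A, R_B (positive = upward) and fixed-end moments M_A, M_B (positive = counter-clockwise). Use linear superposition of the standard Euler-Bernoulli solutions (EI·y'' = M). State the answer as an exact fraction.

Load 1 — point force P=7 kN at a=36/5 m (b=L-a=24/5):
  R_A = Pb²(3a+b)/L³ = 7·(24/5)²·(3·(36/5)+(24/5))/12³ = 308/125 kN
  M_A = Pab²/L² = 7·(36/5)·(24/5)²/12² = 1008/125 kN·m
  R_B = Pa²(a+3b)/L³ = 7·(36/5)²·((36/5)+3·(24/5))/12³ = 567/125 kN
  M_B = -Pa²b/L² = -7·(36/5)²·(24/5)/12² = -1512/125 kN·m
Load 2 — triangular load w₀=12 kN/m (0→w₀ over full span):
  R_A = 3w₀L/20 = 3·12·12/20 = 108/5 kN
  M_A = w₀L²/30 = 12·12²/30 = 288/5 kN·m
  R_B = 7w₀L/20 = 7·12·12/20 = 252/5 kN
  M_B = -w₀L²/20 = -12·12²/20 = -432/5 kN·m
Superposition: R_A = 3008/125 kN, M_A = 8208/125 kN·m, R_B = 6867/125 kN, M_B = -12312/125 kN·m

R_A = 3008/125 kN, M_A = 8208/125 kN·m, R_B = 6867/125 kN, M_B = -12312/125 kN·m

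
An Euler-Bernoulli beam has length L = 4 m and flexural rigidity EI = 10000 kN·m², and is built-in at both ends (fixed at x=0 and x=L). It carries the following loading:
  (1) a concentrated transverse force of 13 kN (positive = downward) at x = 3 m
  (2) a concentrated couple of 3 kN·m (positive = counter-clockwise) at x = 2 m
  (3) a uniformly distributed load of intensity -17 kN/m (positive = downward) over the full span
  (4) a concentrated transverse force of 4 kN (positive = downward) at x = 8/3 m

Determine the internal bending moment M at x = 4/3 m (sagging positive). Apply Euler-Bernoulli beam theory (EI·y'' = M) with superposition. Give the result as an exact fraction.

Load 1 — point force P=13 kN at a=3 m (b=L-a=1):
  M_1 = Pb²(3a+b)x/L³ - Pab²/L²  [x≤a] = 13·1²·(3·3+1)·(4/3)/4³ - 13·3·1²/4² = 13/48 kN·m
Load 2 — applied couple M₀=3 kN·m at a=2 m (b=L-a=2):
  M_2 = R_Ax - M_A  [x≤a] with R_A=9/8, M_A=3/4 = (9/8)·(4/3) - (3/4) = 3/4 kN·m
Load 3 — uniform load w=-17 kN/m over full span:
  M_3 = wLx/2 - wL²/12 - wx²/2 = (-17)·4·(4/3)/2 - (-17)·4²/12 - (-17)·(4/3)²/2 = -68/9 kN·m
Load 4 — point force P=4 kN at a=8/3 m (b=L-a=4/3):
  M_4 = Pb²(3a+b)x/L³ - Pab²/L²  [x≤a] = 4·(4/3)²·(3·(8/3)+(4/3))·(4/3)/4³ - 4·(8/3)·(4/3)²/4² = 16/81 kN·m
Superposition: M = Σ M_i = -8213/1296 kN·m ≈ -6.337191 kN·m

M(4/3) = -8213/1296 kN·m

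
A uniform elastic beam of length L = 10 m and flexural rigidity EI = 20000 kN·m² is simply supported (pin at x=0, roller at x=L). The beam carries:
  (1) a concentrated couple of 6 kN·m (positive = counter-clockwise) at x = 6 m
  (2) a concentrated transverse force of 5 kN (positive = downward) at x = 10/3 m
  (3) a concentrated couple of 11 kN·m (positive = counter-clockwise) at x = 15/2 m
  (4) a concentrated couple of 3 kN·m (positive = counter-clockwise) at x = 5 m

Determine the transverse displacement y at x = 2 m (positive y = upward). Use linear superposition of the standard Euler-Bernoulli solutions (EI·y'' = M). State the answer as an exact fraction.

y(2) = -315281/64800000 m

Load 1 — applied couple M₀=6 kN·m at a=6 m (b=L-a=4):
  y_1 = (M₀x³/(6L)+C₁x)/EI  [x≤a] with C₁=M₀(3b²-L²)/(6L)=-26/5 = (6·2³/(6·10)+(-26/5)·2)/20000 = -3/6250 m
Load 2 — point force P=5 kN at a=10/3 m (b=L-a=20/3):
  y_2 = -Pbx(L²-b²-x²)/(6LEI)  [x≤a] = -5·(20/3)·2·(10²-(20/3)²-2²)/(6·10·20000) = -29/10125 m
Load 3 — applied couple M₀=11 kN·m at a=15/2 m (b=L-a=5/2):
  y_3 = (M₀x³/(6L)+C₁x)/EI  [x≤a] with C₁=M₀(3b²-L²)/(6L)=-715/48 = (11·2³/(6·10)+(-715/48)·2)/20000 = -1133/800000 m
Load 4 — applied couple M₀=3 kN·m at a=5 m (b=L-a=5):
  y_4 = (M₀x³/(6L)+C₁x)/EI  [x≤a] with C₁=M₀(3b²-L²)/(6L)=-5/4 = (3·2³/(6·10)+(-5/4)·2)/20000 = -21/200000 m
Superposition: y = Σ y_i = -315281/64800000 m ≈ -0.004865 m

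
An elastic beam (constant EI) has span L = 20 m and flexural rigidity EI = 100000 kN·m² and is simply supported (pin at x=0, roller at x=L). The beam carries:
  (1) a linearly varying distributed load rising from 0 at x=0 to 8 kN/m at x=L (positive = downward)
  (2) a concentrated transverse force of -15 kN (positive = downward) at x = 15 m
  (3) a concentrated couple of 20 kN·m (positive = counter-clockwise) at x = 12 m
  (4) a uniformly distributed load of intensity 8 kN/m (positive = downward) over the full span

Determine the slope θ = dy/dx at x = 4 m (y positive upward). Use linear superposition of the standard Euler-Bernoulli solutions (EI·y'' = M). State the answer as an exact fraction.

θ(4) = -1069081/36000000 rad

Load 1 — triangular load w₀=8 kN/m (0→w₀ over full span):
  θ_1 = -w₀(7L⁴-30L²x²+15x⁴)/(360LEI) = -8·(7·20⁴-30·20²·4²+15·4⁴)/(360·20·100000) = -1456/140625 rad
Load 2 — point force P=-15 kN at a=15 m (b=L-a=5):
  θ_2 = -Pb(L²-b²-3x²)/(6LEI)  [x≤a] = -(-15)·5·(20²-5²-3·4²)/(6·20·100000) = 327/160000 rad
Load 3 — applied couple M₀=20 kN·m at a=12 m (b=L-a=8):
  θ_3 = (M₀x²/(2L)+C₁)/EI  [x≤a] with C₁=M₀(3b²-L²)/(6L)=-104/3 = (20·4²/(2·20)+(-104/3))/100000 = -1/3750 rad
Load 4 — uniform load w=8 kN/m over full span:
  θ_4 = -w(L³-6Lx²+4x³)/(24EI) = -8·(20³-6·20·4²+4·4³)/(24·100000) = -66/3125 rad
Superposition: θ = Σ θ_i = -1069081/36000000 rad ≈ -0.029697 rad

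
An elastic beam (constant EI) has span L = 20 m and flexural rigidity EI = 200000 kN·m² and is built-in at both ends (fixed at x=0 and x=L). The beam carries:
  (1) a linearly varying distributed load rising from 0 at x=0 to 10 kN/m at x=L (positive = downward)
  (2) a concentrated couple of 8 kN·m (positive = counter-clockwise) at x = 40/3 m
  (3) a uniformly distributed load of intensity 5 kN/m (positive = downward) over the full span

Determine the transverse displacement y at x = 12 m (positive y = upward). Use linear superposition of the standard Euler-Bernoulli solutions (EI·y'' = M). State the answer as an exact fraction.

y(12) = -309/15625 m

Load 1 — triangular load w₀=10 kN/m (0→w₀ over full span):
  y_1 = -w₀x²(L-x)²(x+2L)/(120LEI) = -10·12²·(20-12)²·(12+2·20)/(120·20·200000) = -156/15625 m
Load 2 — applied couple M₀=8 kN·m at a=40/3 m (b=L-a=20/3):
  y_2 = (R_Ax³/6 - M_Ax²/2)/EI  [x≤a] with R_A=8/15, M_A=8/3 = ((8/15)·12³/6 - (8/3)·12²/2)/200000 = -3/15625 m
Load 3 — uniform load w=5 kN/m over full span:
  y_3 = -wx²(L-x)²/(24EI) = -5·12²·(20-12)²/(24·200000) = -6/625 m
Superposition: y = Σ y_i = -309/15625 m ≈ -0.019776 m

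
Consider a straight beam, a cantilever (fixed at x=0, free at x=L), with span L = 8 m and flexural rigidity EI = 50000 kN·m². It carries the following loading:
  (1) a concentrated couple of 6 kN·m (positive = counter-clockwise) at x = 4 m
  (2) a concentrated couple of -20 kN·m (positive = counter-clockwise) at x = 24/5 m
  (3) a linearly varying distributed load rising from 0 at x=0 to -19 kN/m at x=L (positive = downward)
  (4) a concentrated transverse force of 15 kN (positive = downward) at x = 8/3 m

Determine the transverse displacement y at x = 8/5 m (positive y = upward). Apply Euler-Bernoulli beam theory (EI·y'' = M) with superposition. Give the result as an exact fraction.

y(8/5) = 1196108/146484375 m

Load 1 — applied couple M₀=6 kN·m at a=4 m (b=L-a=4):
  y_1 = M₀x²/(2EI)  [x≤a] = 6·(8/5)²/(2·50000) = 12/78125 m
Load 2 — applied couple M₀=-20 kN·m at a=24/5 m (b=L-a=16/5):
  y_2 = M₀x²/(2EI)  [x≤a] = (-20)·(8/5)²/(2·50000) = -8/15625 m
Load 3 — triangular load w₀=-19 kN/m (0→w₀ over full span):
  y_3 = (w₀Lx³/12-w₀L²x²/6-w₀x⁵/(120L))/EI = ((-19)·8·(8/5)³/12-(-19)·8²·(8/5)²/6-(-19)·(8/5)⁵/(120·8))/50000 = 1368608/146484375 m
Load 4 — point force P=15 kN at a=8/3 m (b=L-a=16/3):
  y_4 = -Px²(3a-x)/(6EI)  [x≤a] = -15·(8/5)²·(3·(8/3)-(8/5))/(6·50000) = -64/78125 m
Superposition: y = Σ y_i = 1196108/146484375 m ≈ 0.008165 m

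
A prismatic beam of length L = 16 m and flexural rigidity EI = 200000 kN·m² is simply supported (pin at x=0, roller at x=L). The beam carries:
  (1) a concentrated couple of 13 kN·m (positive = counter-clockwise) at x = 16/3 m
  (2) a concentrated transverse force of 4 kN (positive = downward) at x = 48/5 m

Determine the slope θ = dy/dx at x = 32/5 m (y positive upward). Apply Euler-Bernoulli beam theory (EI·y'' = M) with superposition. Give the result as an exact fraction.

θ(32/5) = -1441/28125000 rad

Load 1 — applied couple M₀=13 kN·m at a=16/3 m (b=L-a=32/3):
  θ_1 = (M₀x²/(2L)-M₀(x-a)+C₁)/EI  [x>a] with C₁=M₀(3b²-L²)/(6L)=104/9 = (13·(32/5)²/(2·16)-13·((32/5)-(16/3))+(104/9))/200000 = 403/5625000 rad
Load 2 — point force P=4 kN at a=48/5 m (b=L-a=32/5):
  θ_2 = -Pb(L²-b²-3x²)/(6LEI)  [x≤a] = -4·(32/5)·(16²-(32/5)²-3·(32/5)²)/(6·16·200000) = -48/390625 rad
Superposition: θ = Σ θ_i = -1441/28125000 rad ≈ -0.000051 rad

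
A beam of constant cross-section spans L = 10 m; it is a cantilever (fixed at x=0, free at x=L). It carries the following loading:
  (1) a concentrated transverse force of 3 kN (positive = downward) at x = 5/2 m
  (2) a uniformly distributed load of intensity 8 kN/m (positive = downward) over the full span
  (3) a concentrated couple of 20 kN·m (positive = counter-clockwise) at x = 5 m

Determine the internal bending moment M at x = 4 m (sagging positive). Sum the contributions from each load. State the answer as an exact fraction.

Load 1 — point force P=3 kN at a=5/2 m (b=L-a=15/2):
  M_1 = 0  [x>a] = 0 kN·m
Load 2 — uniform load w=8 kN/m over full span:
  M_2 = -w(L-x)²/2 = -8·(10-4)²/2 = -144 kN·m
Load 3 — applied couple M₀=20 kN·m at a=5 m (b=L-a=5):
  M_3 = M₀  [x≤a] = 20 = 20 kN·m
Superposition: M = Σ M_i = -124 kN·m ≈ -124.000000 kN·m

M(4) = -124 kN·m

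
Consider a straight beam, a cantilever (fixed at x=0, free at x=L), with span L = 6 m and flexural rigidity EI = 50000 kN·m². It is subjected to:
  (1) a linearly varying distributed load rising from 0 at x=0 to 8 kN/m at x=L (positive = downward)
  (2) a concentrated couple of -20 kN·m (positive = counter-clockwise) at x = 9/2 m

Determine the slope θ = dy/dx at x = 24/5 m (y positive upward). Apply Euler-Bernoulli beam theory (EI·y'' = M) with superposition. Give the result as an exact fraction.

θ(24/5) = -94941/15625000 rad

Load 1 — triangular load w₀=8 kN/m (0→w₀ over full span):
  θ_1 = (w₀Lx²/4-w₀L²x/3-w₀x⁴/(24L))/EI = (8·6·(24/5)²/4-8·6²·(24/5)/3-8·(24/5)⁴/(24·6))/50000 = -8352/1953125 rad
Load 2 — applied couple M₀=-20 kN·m at a=9/2 m (b=L-a=3/2):
  θ_2 = M₀a/EI  [x>a] = (-20)·(9/2)/50000 = -9/5000 rad
Superposition: θ = Σ θ_i = -94941/15625000 rad ≈ -0.006076 rad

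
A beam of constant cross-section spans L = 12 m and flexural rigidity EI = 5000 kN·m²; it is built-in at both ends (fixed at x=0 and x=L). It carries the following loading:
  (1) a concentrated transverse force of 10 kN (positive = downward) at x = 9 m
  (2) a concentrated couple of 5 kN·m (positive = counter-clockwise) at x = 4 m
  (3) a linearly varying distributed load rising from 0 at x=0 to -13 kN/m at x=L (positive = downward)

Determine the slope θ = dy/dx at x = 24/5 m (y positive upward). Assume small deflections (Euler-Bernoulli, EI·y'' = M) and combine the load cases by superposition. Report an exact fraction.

θ(24/5) = 29571/3125000 rad

Load 1 — point force P=10 kN at a=9 m (b=L-a=3):
  θ_1 = -Pb²x(2aL-(3a+b)x)/(2L³EI)  [x≤a] = -10·3²·(24/5)·(2·9·12-(3·9+3)·(24/5))/(2·12³·5000) = -9/5000 rad
Load 2 — applied couple M₀=5 kN·m at a=4 m (b=L-a=8):
  θ_2 = (R_Ax²/2 - M_Ax - M₀(x-a))/EI  [x>a] with R_A=5/9, M_A=0 = ((5/9)·(24/5)²/2 - 0·(24/5) - 5·((24/5)-4))/5000 = 3/6250 rad
Load 3 — triangular load w₀=-13 kN/m (0→w₀ over full span):
  θ_3 = -w₀(2x(L-x)(L-2x)(x+2L)+x²(L-x)²)/(120LEI) = -(-13)·(2·(24/5)·(12-(24/5))·(12-2·(24/5))·((24/5)+2·12)+(24/5)²·(12-(24/5))²)/(120·12·5000) = 4212/390625 rad
Superposition: θ = Σ θ_i = 29571/3125000 rad ≈ 0.009463 rad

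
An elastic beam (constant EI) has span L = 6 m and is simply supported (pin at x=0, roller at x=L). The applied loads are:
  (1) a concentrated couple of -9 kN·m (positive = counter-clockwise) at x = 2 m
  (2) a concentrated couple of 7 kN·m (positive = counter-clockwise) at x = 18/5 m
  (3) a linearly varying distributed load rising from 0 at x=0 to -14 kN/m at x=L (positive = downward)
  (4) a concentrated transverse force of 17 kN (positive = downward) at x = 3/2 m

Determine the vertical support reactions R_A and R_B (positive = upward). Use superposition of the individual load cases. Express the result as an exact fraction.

R_A = -19/12 kN, R_B = -281/12 kN

Load 1 — applied couple M₀=-9 kN·m at a=2 m (b=L-a=4):
  R_A = M₀/L = (-9)/6 = -3/2 kN
  R_B = -M₀/L = -(-9)/6 = 3/2 kN
Load 2 — applied couple M₀=7 kN·m at a=18/5 m (b=L-a=12/5):
  R_A = M₀/L = 7/6 kN
  R_B = -M₀/L = -7/6 kN
Load 3 — triangular load w₀=-14 kN/m (0→w₀ over full span):
  R_A = w₀L/6 = (-14)·6/6 = -14 kN
  R_B = w₀L/3 = (-14)·6/3 = -28 kN
Load 4 — point force P=17 kN at a=3/2 m (b=L-a=9/2):
  R_A = Pb/L = 17·(9/2)/6 = 51/4 kN
  R_B = Pa/L = 17·(3/2)/6 = 17/4 kN
Superposition: R_A = -19/12 kN, R_B = -281/12 kN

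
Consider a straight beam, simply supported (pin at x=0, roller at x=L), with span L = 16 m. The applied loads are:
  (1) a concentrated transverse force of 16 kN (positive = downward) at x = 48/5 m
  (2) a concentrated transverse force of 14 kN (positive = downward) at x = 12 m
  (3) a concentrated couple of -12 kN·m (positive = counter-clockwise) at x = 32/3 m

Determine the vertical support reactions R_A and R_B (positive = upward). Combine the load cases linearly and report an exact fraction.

Load 1 — point force P=16 kN at a=48/5 m (b=L-a=32/5):
  R_A = Pb/L = 16·(32/5)/16 = 32/5 kN
  R_B = Pa/L = 16·(48/5)/16 = 48/5 kN
Load 2 — point force P=14 kN at a=12 m (b=L-a=4):
  R_A = Pb/L = 14·4/16 = 7/2 kN
  R_B = Pa/L = 14·12/16 = 21/2 kN
Load 3 — applied couple M₀=-12 kN·m at a=32/3 m (b=L-a=16/3):
  R_A = M₀/L = (-12)/16 = -3/4 kN
  R_B = -M₀/L = -(-12)/16 = 3/4 kN
Superposition: R_A = 183/20 kN, R_B = 417/20 kN

R_A = 183/20 kN, R_B = 417/20 kN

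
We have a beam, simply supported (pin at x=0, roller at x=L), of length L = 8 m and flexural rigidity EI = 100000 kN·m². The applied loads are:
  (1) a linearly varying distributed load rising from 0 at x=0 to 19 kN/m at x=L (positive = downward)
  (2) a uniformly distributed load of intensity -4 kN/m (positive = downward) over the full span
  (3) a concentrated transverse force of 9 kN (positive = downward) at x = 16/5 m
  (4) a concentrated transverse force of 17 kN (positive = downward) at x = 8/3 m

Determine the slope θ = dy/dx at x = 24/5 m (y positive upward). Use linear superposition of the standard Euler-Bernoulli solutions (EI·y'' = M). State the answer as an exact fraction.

θ(24/5) = 100354/158203125 rad

Load 1 — triangular load w₀=19 kN/m (0→w₀ over full span):
  θ_1 = -w₀(7L⁴-30L²x²+15x⁴)/(360LEI) = -19·(7·8⁴-30·8²·(24/5)²+15·(24/5)⁴)/(360·8·100000) = 8816/17578125 rad
Load 2 — uniform load w=-4 kN/m over full span:
  θ_2 = -w(L³-6Lx²+4x³)/(24EI) = -(-4)·(8³-6·8·(24/5)²+4·(24/5)³)/(24·100000) = -296/1171875 rad
Load 3 — point force P=9 kN at a=16/5 m (b=L-a=24/5):
  θ_3 = -Pa(2L²-6Lx+3x²+a²)/(6LEI)  [x>a] = -9·(16/5)·(2·8²-6·8·(24/5)+3·(24/5)²+(16/5)²)/(6·8·100000) = 54/390625 rad
Load 4 — point force P=17 kN at a=8/3 m (b=L-a=16/3):
  θ_4 = -Pa(2L²-6Lx+3x²+a²)/(6LEI)  [x>a] = -17·(8/3)·(2·8²-6·8·(24/5)+3·(24/5)²+(8/3)²)/(6·8·100000) = 1564/6328125 rad
Superposition: θ = Σ θ_i = 100354/158203125 rad ≈ 0.000634 rad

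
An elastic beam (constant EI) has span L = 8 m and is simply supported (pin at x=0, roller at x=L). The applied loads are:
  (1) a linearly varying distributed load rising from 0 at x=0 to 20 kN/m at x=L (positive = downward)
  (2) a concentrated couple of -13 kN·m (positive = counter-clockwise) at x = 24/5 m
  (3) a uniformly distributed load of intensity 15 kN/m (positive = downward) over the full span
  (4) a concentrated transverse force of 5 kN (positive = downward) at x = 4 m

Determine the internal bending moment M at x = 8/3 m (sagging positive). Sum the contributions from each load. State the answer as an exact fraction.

M(8/3) = 13949/81 kN·m

Load 1 — triangular load w₀=20 kN/m (0→w₀ over full span):
  M_1 = w₀Lx/6 - w₀x³/(6L) = 20·8·(8/3)/6 - 20·(8/3)³/(6·8) = 5120/81 kN·m
Load 2 — applied couple M₀=-13 kN·m at a=24/5 m (b=L-a=16/5):
  M_2 = M₀x/L  [x≤a] = (-13)·(8/3)/8 = -13/3 kN·m
Load 3 — uniform load w=15 kN/m over full span:
  M_3 = wx(L-x)/2 = 15·(8/3)·(8-(8/3))/2 = 320/3 kN·m
Load 4 — point force P=5 kN at a=4 m (b=L-a=4):
  M_4 = Pbx/L  [x≤a] = 5·4·(8/3)/8 = 20/3 kN·m
Superposition: M = Σ M_i = 13949/81 kN·m ≈ 172.209877 kN·m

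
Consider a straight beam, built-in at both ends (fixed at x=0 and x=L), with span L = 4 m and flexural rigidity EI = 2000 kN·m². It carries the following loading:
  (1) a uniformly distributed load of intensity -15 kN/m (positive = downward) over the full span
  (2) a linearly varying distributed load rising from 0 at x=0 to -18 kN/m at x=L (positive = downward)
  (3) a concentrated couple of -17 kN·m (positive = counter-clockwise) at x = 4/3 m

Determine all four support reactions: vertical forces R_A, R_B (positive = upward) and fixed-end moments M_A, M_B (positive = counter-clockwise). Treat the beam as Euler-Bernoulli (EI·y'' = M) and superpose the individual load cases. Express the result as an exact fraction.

R_A = -697/15 kN, M_A = -148/5 kN·m, R_B = -743/15 kN, M_B = 431/15 kN·m

Load 1 — uniform load w=-15 kN/m over full span:
  R_A = wL/2 = (-15)·4/2 = -30 kN
  M_A = wL²/12 = (-15)·4²/12 = -20 kN·m
  R_B = wL/2 = (-15)·4/2 = -30 kN
  M_B = -wL²/12 = -(-15)·4²/12 = 20 kN·m
Load 2 — triangular load w₀=-18 kN/m (0→w₀ over full span):
  R_A = 3w₀L/20 = 3·(-18)·4/20 = -54/5 kN
  M_A = w₀L²/30 = (-18)·4²/30 = -48/5 kN·m
  R_B = 7w₀L/20 = 7·(-18)·4/20 = -126/5 kN
  M_B = -w₀L²/20 = -(-18)·4²/20 = 72/5 kN·m
Load 3 — applied couple M₀=-17 kN·m at a=4/3 m (b=L-a=8/3):
  R_A = 6M₀ab/L³ = 6·(-17)·(4/3)·(8/3)/4³ = -17/3 kN
  M_A = M₀b(2a-b)/L² = (-17)·(8/3)·(2·(4/3)-(8/3))/4² = 0 kN·m
  R_B = -6M₀ab/L³ = -6·(-17)·(4/3)·(8/3)/4³ = 17/3 kN
  M_B = M₀a(2b-a)/L² = (-17)·(4/3)·(2·(8/3)-(4/3))/4² = -17/3 kN·m
Superposition: R_A = -697/15 kN, M_A = -148/5 kN·m, R_B = -743/15 kN, M_B = 431/15 kN·m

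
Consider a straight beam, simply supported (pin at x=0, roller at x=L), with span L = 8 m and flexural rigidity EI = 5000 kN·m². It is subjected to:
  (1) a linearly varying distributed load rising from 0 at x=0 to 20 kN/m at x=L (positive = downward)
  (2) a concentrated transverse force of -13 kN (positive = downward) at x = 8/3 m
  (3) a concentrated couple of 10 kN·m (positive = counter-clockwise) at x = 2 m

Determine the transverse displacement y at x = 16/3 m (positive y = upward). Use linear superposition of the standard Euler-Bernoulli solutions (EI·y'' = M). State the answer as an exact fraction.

Load 1 — triangular load w₀=20 kN/m (0→w₀ over full span):
  y_1 = -w₀x(7L⁴-10L²x²+3x⁴)/(360LEI) = -20·(16/3)·(7·8⁴-10·8²·(16/3)²+3·(16/3)⁴)/(360·8·5000) = -8704/91125 m
Load 2 — point force P=-13 kN at a=8/3 m (b=L-a=16/3):
  y_2 = -Pa(L-x)(2Lx-a²-x²)/(6LEI)  [x>a] = -(-13)·(8/3)·(8-(16/3))·(2·8·(16/3)-(8/3)²-(16/3)²)/(6·8·5000) = 2912/151875 m
Load 3 — applied couple M₀=10 kN·m at a=2 m (b=L-a=6):
  y_3 = (M₀x³/(6L)-M₀(x-a)²/2+C₁x)/EI  [x>a] with C₁=M₀(3b²-L²)/(6L)=55/6 = (10·(16/3)³/(6·8)-10·((16/3)-2)²/2+(55/6)·(16/3))/5000 = 101/20250 m
Superposition: y = Σ y_i = -65023/911250 m ≈ -0.071356 m

y(16/3) = -65023/911250 m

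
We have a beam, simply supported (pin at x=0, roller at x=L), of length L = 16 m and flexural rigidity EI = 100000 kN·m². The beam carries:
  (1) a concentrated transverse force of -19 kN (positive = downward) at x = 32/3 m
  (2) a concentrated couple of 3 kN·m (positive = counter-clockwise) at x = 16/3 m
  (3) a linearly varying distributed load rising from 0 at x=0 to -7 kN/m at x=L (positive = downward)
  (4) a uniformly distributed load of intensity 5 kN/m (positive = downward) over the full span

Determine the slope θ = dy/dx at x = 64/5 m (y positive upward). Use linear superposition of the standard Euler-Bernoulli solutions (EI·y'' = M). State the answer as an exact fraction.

Load 1 — point force P=-19 kN at a=32/3 m (b=L-a=16/3):
  θ_1 = -Pa(2L²-6Lx+3x²+a²)/(6LEI)  [x>a] = -(-19)·(32/3)·(2·16²-6·16·(64/5)+3·(64/5)²+(32/3)²)/(6·16·100000) = -14896/6328125 rad
Load 2 — applied couple M₀=3 kN·m at a=16/3 m (b=L-a=32/3):
  θ_2 = (M₀x²/(2L)-M₀(x-a)+C₁)/EI  [x>a] with C₁=M₀(3b²-L²)/(6L)=8/3 = (3·(64/5)²/(2·16)-3·((64/5)-(16/3))+(8/3))/100000 = -41/937500 rad
Load 3 — triangular load w₀=-7 kN/m (0→w₀ over full span):
  θ_3 = -w₀(7L⁴-30L²x²+15x⁴)/(360LEI) = -(-7)·(7·16⁴-30·16²·(64/5)²+15·(64/5)⁴)/(360·16·100000) = -84784/17578125 rad
Load 4 — uniform load w=5 kN/m over full span:
  θ_4 = -w(L³-6Lx²+4x³)/(24EI) = -5·(16³-6·16·(64/5)²+4·(64/5)³)/(24·100000) = 528/78125 rad
Superposition: θ = Σ θ_i = -292699/632812500 rad ≈ -0.000463 rad

θ(64/5) = -292699/632812500 rad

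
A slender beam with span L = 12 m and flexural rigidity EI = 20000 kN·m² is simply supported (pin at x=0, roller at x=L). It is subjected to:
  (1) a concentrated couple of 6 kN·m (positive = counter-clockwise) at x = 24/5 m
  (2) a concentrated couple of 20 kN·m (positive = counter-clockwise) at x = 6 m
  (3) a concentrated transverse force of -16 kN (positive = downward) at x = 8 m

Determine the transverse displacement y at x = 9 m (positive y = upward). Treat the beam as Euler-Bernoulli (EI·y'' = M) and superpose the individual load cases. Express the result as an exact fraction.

y(9) = 125291/6000000 m

Load 1 — applied couple M₀=6 kN·m at a=24/5 m (b=L-a=36/5):
  y_1 = (M₀x³/(6L)-M₀(x-a)²/2+C₁x)/EI  [x>a] with C₁=M₀(3b²-L²)/(6L)=24/25 = (6·9³/(6·12)-6·(9-(24/5))²/2+(24/25)·9)/20000 = 1647/2000000 m
Load 2 — applied couple M₀=20 kN·m at a=6 m (b=L-a=6):
  y_2 = (M₀x³/(6L)-M₀(x-a)²/2+C₁x)/EI  [x>a] with C₁=M₀(3b²-L²)/(6L)=-10 = (20·9³/(6·12)-20·(9-6)²/2+(-10)·9)/20000 = 9/8000 m
Load 3 — point force P=-16 kN at a=8 m (b=L-a=4):
  y_3 = -Pa(L-x)(2Lx-a²-x²)/(6LEI)  [x>a] = -(-16)·8·(12-9)·(2·12·9-8²-9²)/(6·12·20000) = 71/3750 m
Superposition: y = Σ y_i = 125291/6000000 m ≈ 0.020882 m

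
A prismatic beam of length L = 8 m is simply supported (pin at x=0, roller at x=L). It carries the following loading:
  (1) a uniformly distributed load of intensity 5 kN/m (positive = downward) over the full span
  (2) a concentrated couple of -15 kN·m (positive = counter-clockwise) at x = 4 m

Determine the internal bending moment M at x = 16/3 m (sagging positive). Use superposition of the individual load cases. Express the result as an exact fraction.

M(16/3) = 365/9 kN·m

Load 1 — uniform load w=5 kN/m over full span:
  M_1 = wx(L-x)/2 = 5·(16/3)·(8-(16/3))/2 = 320/9 kN·m
Load 2 — applied couple M₀=-15 kN·m at a=4 m (b=L-a=4):
  M_2 = M₀x/L - M₀  [x>a] = (-15)·(16/3)/8 - (-15) = 5 kN·m
Superposition: M = Σ M_i = 365/9 kN·m ≈ 40.555556 kN·m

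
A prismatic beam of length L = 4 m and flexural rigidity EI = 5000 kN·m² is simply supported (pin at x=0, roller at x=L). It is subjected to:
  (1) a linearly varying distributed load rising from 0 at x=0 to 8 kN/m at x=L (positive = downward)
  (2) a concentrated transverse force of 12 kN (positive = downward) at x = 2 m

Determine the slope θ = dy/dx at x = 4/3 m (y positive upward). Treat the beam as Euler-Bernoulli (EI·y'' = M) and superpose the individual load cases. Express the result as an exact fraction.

θ(4/3) = -3689/1518750 rad

Load 1 — triangular load w₀=8 kN/m (0→w₀ over full span):
  θ_1 = -w₀(7L⁴-30L²x²+15x⁴)/(360LEI) = -8·(7·4⁴-30·4²·(4/3)²+15·(4/3)⁴)/(360·4·5000) = -832/759375 rad
Load 2 — point force P=12 kN at a=2 m (b=L-a=2):
  θ_2 = -Pb(L²-b²-3x²)/(6LEI)  [x≤a] = -12·2·(4²-2²-3·(4/3)²)/(6·4·5000) = -1/750 rad
Superposition: θ = Σ θ_i = -3689/1518750 rad ≈ -0.002429 rad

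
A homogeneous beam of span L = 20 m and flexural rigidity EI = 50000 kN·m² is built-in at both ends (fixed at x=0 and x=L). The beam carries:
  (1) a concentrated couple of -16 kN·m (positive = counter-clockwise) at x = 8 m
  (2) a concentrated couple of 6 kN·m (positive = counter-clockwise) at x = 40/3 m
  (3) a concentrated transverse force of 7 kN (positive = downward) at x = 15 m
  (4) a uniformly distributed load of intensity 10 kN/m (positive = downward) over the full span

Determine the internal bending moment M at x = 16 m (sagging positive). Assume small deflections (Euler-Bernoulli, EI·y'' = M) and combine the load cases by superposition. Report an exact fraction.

M(16) = -69047/6000 kN·m

Load 1 — applied couple M₀=-16 kN·m at a=8 m (b=L-a=12):
  M_1 = R_Ax - M_A - M₀  [x>a] with R_A=-144/125, M_A=-48/25 = (-144/125)·16 - (-48/25) - (-16) = -64/125 kN·m
Load 2 — applied couple M₀=6 kN·m at a=40/3 m (b=L-a=20/3):
  M_2 = R_Ax - M_A - M₀  [x>a] with R_A=2/5, M_A=2 = (2/5)·16 - 2 - 6 = -8/5 kN·m
Load 3 — point force P=7 kN at a=15 m (b=L-a=5):
  M_3 = Pa²(a+3b)(L-x)/L³ - Pa²b/L²  [x>a] = 7·15²·(15+3·5)·(20-16)/20³ - 7·15²·5/20² = 63/16 kN·m
Load 4 — uniform load w=10 kN/m over full span:
  M_4 = wLx/2 - wL²/12 - wx²/2 = 10·20·16/2 - 10·20²/12 - 10·16²/2 = -40/3 kN·m
Superposition: M = Σ M_i = -69047/6000 kN·m ≈ -11.507833 kN·m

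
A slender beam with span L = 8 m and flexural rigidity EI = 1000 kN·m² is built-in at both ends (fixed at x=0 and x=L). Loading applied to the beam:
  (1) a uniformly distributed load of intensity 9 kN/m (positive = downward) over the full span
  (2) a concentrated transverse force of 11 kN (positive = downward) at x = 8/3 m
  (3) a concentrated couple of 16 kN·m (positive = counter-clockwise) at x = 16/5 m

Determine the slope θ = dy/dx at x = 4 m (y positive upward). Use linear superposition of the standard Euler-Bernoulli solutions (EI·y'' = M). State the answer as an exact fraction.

Load 1 — uniform load w=9 kN/m over full span:
  θ_1 = -wx(L-x)(L-2x)/(12EI) = -9·4·(8-4)·(8-2·4)/(12·1000) = 0 rad
Load 2 — point force P=11 kN at a=8/3 m (b=L-a=16/3):
  θ_2 = Pa²(L-x)(2bL-(3b+a)(L-x))/(2L³EI)  [x>a] = 11·(8/3)²·(8-4)·(2·(16/3)·8-(3·(16/3)+(8/3))·(8-4))/(2·8³·1000) = 11/3375 rad
Load 3 — applied couple M₀=16 kN·m at a=16/5 m (b=L-a=24/5):
  θ_3 = (R_Ax²/2 - M_Ax - M₀(x-a))/EI  [x>a] with R_A=72/25, M_A=48/25 = ((72/25)·4²/2 - (48/25)·4 - 16·(4-(16/5)))/1000 = 8/3125 rad
Superposition: θ = Σ θ_i = 491/84375 rad ≈ 0.005819 rad

θ(4) = 491/84375 rad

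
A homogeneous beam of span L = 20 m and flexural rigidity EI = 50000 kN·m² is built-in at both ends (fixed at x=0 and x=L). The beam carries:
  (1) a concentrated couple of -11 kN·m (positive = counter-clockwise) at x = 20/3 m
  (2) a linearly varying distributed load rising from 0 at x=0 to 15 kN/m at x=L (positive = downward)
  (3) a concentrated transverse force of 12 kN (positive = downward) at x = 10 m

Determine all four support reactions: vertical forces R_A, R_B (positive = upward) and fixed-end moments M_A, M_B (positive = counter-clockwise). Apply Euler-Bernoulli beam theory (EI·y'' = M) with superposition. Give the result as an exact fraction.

R_A = 754/15 kN, M_A = 230 kN·m, R_B = 1676/15 kN, M_B = -1001/3 kN·m

Load 1 — applied couple M₀=-11 kN·m at a=20/3 m (b=L-a=40/3):
  R_A = 6M₀ab/L³ = 6·(-11)·(20/3)·(40/3)/20³ = -11/15 kN
  M_A = M₀b(2a-b)/L² = (-11)·(40/3)·(2·(20/3)-(40/3))/20² = 0 kN·m
  R_B = -6M₀ab/L³ = -6·(-11)·(20/3)·(40/3)/20³ = 11/15 kN
  M_B = M₀a(2b-a)/L² = (-11)·(20/3)·(2·(40/3)-(20/3))/20² = -11/3 kN·m
Load 2 — triangular load w₀=15 kN/m (0→w₀ over full span):
  R_A = 3w₀L/20 = 3·15·20/20 = 45 kN
  M_A = w₀L²/30 = 15·20²/30 = 200 kN·m
  R_B = 7w₀L/20 = 7·15·20/20 = 105 kN
  M_B = -w₀L²/20 = -15·20²/20 = -300 kN·m
Load 3 — point force P=12 kN at a=10 m (b=L-a=10):
  R_A = Pb²(3a+b)/L³ = 12·10²·(3·10+10)/20³ = 6 kN
  M_A = Pab²/L² = 12·10·10²/20² = 30 kN·m
  R_B = Pa²(a+3b)/L³ = 12·10²·(10+3·10)/20³ = 6 kN
  M_B = -Pa²b/L² = -12·10²·10/20² = -30 kN·m
Superposition: R_A = 754/15 kN, M_A = 230 kN·m, R_B = 1676/15 kN, M_B = -1001/3 kN·m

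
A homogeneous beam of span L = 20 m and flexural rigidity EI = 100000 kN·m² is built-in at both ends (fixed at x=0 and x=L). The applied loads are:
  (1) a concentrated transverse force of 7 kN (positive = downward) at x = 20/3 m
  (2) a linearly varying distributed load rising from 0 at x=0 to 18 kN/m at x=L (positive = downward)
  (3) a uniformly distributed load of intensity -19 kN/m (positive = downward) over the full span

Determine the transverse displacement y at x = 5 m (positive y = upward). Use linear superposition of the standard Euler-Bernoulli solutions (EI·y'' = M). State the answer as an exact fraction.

Load 1 — point force P=7 kN at a=20/3 m (b=L-a=40/3):
  y_1 = -Pb²x²(3aL-(3a+b)x)/(6L³EI)  [x≤a] = -7·(40/3)²·5²·(3·(20/3)·20-(3·(20/3)+(40/3))·5)/(6·20³·100000) = -49/32400 m
Load 2 — triangular load w₀=18 kN/m (0→w₀ over full span):
  y_2 = -w₀x²(L-x)²(x+2L)/(120LEI) = -18·5²·(20-5)²·(5+2·20)/(120·20·100000) = -243/12800 m
Load 3 — uniform load w=-19 kN/m over full span:
  y_3 = -wx²(L-x)²/(24EI) = -(-19)·5²·(20-5)²/(24·100000) = 57/1280 m
Superposition: y = Σ y_i = 24919/1036800 m ≈ 0.024035 m

y(5) = 24919/1036800 m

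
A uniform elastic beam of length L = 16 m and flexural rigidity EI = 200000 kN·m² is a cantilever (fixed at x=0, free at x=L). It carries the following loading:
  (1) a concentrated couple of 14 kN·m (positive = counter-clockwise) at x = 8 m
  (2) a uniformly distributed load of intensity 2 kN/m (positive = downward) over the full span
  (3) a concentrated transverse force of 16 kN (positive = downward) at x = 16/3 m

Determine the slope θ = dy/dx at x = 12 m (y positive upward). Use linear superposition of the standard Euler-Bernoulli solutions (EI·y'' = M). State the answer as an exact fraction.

Load 1 — applied couple M₀=14 kN·m at a=8 m (b=L-a=8):
  θ_1 = M₀a/EI  [x>a] = 14·8/200000 = 7/12500 rad
Load 2 — uniform load w=2 kN/m over full span:
  θ_2 = -wx(x²-3Lx+3L²)/(6EI) = -2·12·(12²-3·16·12+3·16²)/(6·200000) = -21/3125 rad
Load 3 — point force P=16 kN at a=16/3 m (b=L-a=32/3):
  θ_3 = -Pa²/(2EI)  [x>a] = -16·(16/3)²/(2·200000) = -32/28125 rad
Superposition: θ = Σ θ_i = -821/112500 rad ≈ -0.007298 rad

θ(12) = -821/112500 rad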